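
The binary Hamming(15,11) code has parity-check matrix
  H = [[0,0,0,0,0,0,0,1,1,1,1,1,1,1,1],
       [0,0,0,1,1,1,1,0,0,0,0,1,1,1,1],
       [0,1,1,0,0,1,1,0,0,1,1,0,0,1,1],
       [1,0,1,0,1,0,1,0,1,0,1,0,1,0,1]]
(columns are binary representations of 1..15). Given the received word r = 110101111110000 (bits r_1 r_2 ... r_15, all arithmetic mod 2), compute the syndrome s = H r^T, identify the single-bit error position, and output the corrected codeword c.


s = (0, 1, 1, 0)^T, error position = 6, corrected codeword c = 110100111110000

Compute s = H r^T mod 2 one row at a time:
  s_1 = 1 + 1 + 1 + 1 + 0 + 0 + 0 + 0 = 4 ≡ 0 (mod 2).
  s_2 = 1 + 0 + 1 + 1 + 0 + 0 + 0 + 0 = 3 ≡ 1 (mod 2).
  s_3 = 1 + 0 + 1 + 1 + 1 + 1 + 0 + 0 = 5 ≡ 1 (mod 2).
  s_4 = 1 + 0 + 0 + 1 + 1 + 1 + 0 + 0 = 4 ≡ 0 (mod 2).
s = (0, 1, 1, 0)^T — this equals column 6 of H (binary 0110), so error is at position 6.
Correct: flip bit 6 of r = 110101111110000 to get c = 110100111110000.


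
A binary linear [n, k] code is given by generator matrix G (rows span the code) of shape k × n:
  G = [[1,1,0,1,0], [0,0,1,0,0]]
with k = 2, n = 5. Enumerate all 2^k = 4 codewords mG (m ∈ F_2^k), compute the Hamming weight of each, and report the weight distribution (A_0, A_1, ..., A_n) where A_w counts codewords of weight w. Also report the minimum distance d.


Weight distribution: A_0 = 1, A_1 = 1, A_3 = 1, A_4 = 1. Minimum distance d = 1.

Enumerate all 2^2 = 4 messages m ∈ F_2^2.
For each, compute codeword c = mG in F_2^5, then tally its weight.
  m = 00 → c = 00000, weight = 0.
  m = 10 → c = 11010, weight = 3.
  m = 01 → c = 00100, weight = 1.
  m = 11 → c = 11110, weight = 4.
Tally weights:
  weight 0: 1 codewords.
  weight 1: 1 codewords.
  weight 3: 1 codewords.
  weight 4: 1 codewords.
Minimum distance d = smallest w > 0 with A_w > 0 = 1.
Sanity: Σ A_w = 4 = 2^2 = 4 ✓.


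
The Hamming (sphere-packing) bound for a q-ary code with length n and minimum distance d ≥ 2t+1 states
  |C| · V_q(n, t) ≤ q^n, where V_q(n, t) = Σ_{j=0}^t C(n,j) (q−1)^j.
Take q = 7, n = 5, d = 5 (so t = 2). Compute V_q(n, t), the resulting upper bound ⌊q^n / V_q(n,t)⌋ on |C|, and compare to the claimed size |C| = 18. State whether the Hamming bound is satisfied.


V_q(n, t) = 391, q^n = 16807, Hamming bound = 42, |C| = 18 ≤ bound (satisfied).

Step 1: Compute V_q(n, t) = Σ_{j=0}^2 C(n, j) (q−1)^j.
  j = 0: C(5,0)·(6)^0 = 1·1 = 1.
  j = 1: C(5,1)·(6)^1 = 5·6 = 30.
  j = 2: C(5,2)·(6)^2 = 10·36 = 360.
  V_q(n, t) = 1 + 30 + 360 = 391.
Step 2: q^n = 7^5 = 16807.
Step 3: Hamming bound ⌊q^n / V_q(n,t)⌋ = ⌊16807/391⌋ = 42.
Step 4: Compare |C| = 18 to 42: satisfied.
The claimed |C| lies below the Hamming bound.


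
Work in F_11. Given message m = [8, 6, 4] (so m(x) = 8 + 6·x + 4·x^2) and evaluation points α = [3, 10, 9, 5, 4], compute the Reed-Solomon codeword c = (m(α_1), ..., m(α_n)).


c = [7, 6, 1, 6, 8]

Message polynomial: m(x) = 8 + 6·x + 4·x^2 (mod 11).
For each evaluation point α_i, compute m(α_i) mod 11:
  α_1 = 3: Horner steps 4 → 7 → 7, so m(3) = 7.
  α_2 = 10: Horner steps 4 → 2 → 6, so m(10) = 6.
  α_3 = 9: Horner steps 4 → 9 → 1, so m(9) = 1.
  α_4 = 5: Horner steps 4 → 4 → 6, so m(5) = 6.
  α_5 = 4: Horner steps 4 → 0 → 8, so m(4) = 8.
Codeword c = [7, 6, 1, 6, 8] ∈ F_11^5.


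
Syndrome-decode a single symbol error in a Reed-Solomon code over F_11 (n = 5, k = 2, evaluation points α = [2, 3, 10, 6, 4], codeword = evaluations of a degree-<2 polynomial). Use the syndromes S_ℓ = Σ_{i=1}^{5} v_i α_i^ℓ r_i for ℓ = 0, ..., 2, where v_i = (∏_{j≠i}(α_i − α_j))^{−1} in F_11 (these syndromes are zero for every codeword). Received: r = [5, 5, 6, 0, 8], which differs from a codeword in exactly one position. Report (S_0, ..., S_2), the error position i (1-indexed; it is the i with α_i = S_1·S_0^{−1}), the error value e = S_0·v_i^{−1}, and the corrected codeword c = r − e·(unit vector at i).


S = (4, 1, 3), error at position 2, error magnitude e = 4, c = [5, 1, 6, 0, 8].

Step 1: column multipliers v_i = (∏_{j≠i}(α_i − α_j))^{−1} mod 11.
  i = 1 (α = 2): (2−3)(2−10)(2−6)(2−4) = (−1)·(−8)·(−4)·(−2) = 64 ≡ 9, so v_1 = 9^{−1} = 5 (mod 11).
  i = 2 (α = 3): (3−2)(3−10)(3−6)(3−4) = 1·(−7)·(−3)·(−1) = −21 ≡ 1, so v_2 = 1^{−1} = 1 (mod 11).
  i = 3 (α = 10): (10−2)(10−3)(10−6)(10−4) = 8·7·4·6 = 1344 ≡ 2, so v_3 = 2^{−1} = 6 (mod 11).
  i = 4 (α = 6): (6−2)(6−3)(6−10)(6−4) = 4·3·(−4)·2 = −96 ≡ 3, so v_4 = 3^{−1} = 4 (mod 11).
  i = 5 (α = 4): (4−2)(4−3)(4−10)(4−6) = 2·1·(−6)·(−2) = 24 ≡ 2, so v_5 = 2^{−1} = 6 (mod 11).
  v = [5, 1, 6, 4, 6].
Step 2: syndromes of r = [5, 5, 6, 0, 8] (all sums mod 11).
  S_0 = Σ v_i r_i = 5·5 + 1·5 + 6·6 + 4·0 + 6·8 = 114 ≡ 4.
  S_1 = Σ v_i α_i r_i = 5·2·5 + 1·3·5 + 6·10·6 + 4·6·0 + 6·4·8 = 617 ≡ 1.
  α_i^2 mod 11 = [4, 9, 1, 3, 5].
  S_2 = Σ v_i α_i^2 r_i = 5·4·5 + 1·9·5 + 6·1·6 + 4·3·0 + 6·5·8 = 421 ≡ 3.
  S = (4, 1, 3) ≠ 0, so r is not a codeword (an error is present).
Step 3: locate the error. For a single error e at position i, S_ℓ = v_i·e·α_i^ℓ, so α_err = S_1/S_0.
  S_0^{−1} = 4^{−1} = 3 (mod 11), so α_err = 1·3 = 3 ≡ 3 = α_2. Error position i = 2.
  Consistency check: S_2/S_1 = 3·1 = 3 ≡ 3 = α_err ✓ (single-error assumption holds).
Step 4: error magnitude e = S_0/v_2 = S_0·∏_{j≠2}(α_2 − α_j) = 4·1 = 4 ≡ 4 (mod 11).
Step 5: correct position 2: c_2 = r_2 − e = 5 − 4 ≡ 1 (mod 11). Hence c = [5, 1, 6, 0, 8].
  Check: interpolating c through the α_i gives m(x) = 2 + 7·x (degree < 2) with m(α_i) = c_i for every i, so c is indeed a codeword.


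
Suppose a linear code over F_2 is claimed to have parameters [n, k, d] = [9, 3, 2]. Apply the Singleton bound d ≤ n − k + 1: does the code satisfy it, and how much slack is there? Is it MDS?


Singleton RHS = n − k + 1 = 7, slack = 5, bound satisfied, not MDS.

Singleton bound: d ≤ n − k + 1.
Here n = 9, k = 3, so n − k + 1 = 7.
Given d = 2, check d ≤ 7: YES.
Slack = (n − k + 1) − d = 5.
The code is NOT MDS (slack = 5 > 0).
Description: the claimed parameters are [9, 3, 2]_2; such a code would be non-MDS.


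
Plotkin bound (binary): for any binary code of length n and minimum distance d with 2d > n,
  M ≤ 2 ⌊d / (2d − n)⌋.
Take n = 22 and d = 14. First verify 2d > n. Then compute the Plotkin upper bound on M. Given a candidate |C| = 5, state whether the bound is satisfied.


Plotkin bound M ≤ 4; given |C| = 5 > bound (violated).

Check applicability: 2d = 28, n = 22.
2d − n = 6 > 0, so Plotkin applies.
Compute d/(2d−n) = 14/6 ≈ 2.3333.
⌊d/(2d−n)⌋ = 2.
Plotkin bound: M ≤ 2·2 = 4.
Given |C| = 5, check: VIOLATED.
This |C| is above the Plotkin bound, so no binary code with n = 22, d = 14 and 5 codewords exists.


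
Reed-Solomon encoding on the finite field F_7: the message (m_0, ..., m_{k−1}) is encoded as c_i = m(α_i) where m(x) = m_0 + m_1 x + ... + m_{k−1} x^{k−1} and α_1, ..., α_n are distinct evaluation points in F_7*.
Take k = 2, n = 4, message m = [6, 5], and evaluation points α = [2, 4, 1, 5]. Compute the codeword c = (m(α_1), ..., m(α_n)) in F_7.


c = [2, 5, 4, 3]

Message polynomial: m(x) = 6 + 5·x (mod 7).
For each evaluation point α_i, compute m(α_i) mod 7:
  α_1 = 2: Horner steps 5 → 2, so m(2) = 2.
  α_2 = 4: Horner steps 5 → 5, so m(4) = 5.
  α_3 = 1: Horner steps 5 → 4, so m(1) = 4.
  α_4 = 5: Horner steps 5 → 3, so m(5) = 3.
Codeword c = [2, 5, 4, 3] ∈ F_7^4.


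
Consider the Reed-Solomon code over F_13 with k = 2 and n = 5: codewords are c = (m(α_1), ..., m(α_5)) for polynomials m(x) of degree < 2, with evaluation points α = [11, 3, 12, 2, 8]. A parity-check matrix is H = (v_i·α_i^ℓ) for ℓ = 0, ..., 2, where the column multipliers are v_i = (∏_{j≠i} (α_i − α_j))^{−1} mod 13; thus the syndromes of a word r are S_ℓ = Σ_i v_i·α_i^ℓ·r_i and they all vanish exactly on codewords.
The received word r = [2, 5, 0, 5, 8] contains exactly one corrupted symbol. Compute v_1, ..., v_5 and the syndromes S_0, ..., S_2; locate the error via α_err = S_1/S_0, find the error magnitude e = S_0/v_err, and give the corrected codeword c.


S = (9, 5, 10), error at position 4, error magnitude e = 11, c = [2, 5, 0, 7, 8].

Step 1: column multipliers v_i = (∏_{j≠i}(α_i − α_j))^{−1} mod 13.
  i = 1 (α = 11): (11−3)(11−12)(11−2)(11−8) = 8·(−1)·9·3 = −216 ≡ 5, so v_1 = 5^{−1} = 8 (mod 13).
  i = 2 (α = 3): (3−11)(3−12)(3−2)(3−8) = (−8)·(−9)·1·(−5) = −360 ≡ 4, so v_2 = 4^{−1} = 10 (mod 13).
  i = 3 (α = 12): (12−11)(12−3)(12−2)(12−8) = 1·9·10·4 = 360 ≡ 9, so v_3 = 9^{−1} = 3 (mod 13).
  i = 4 (α = 2): (2−11)(2−3)(2−12)(2−8) = (−9)·(−1)·(−10)·(−6) = 540 ≡ 7, so v_4 = 7^{−1} = 2 (mod 13).
  i = 5 (α = 8): (8−11)(8−3)(8−12)(8−2) = (−3)·5·(−4)·6 = 360 ≡ 9, so v_5 = 9^{−1} = 3 (mod 13).
  v = [8, 10, 3, 2, 3].
Step 2: syndromes of r = [2, 5, 0, 5, 8] (all sums mod 13).
  S_0 = Σ v_i r_i = 8·2 + 10·5 + 3·0 + 2·5 + 3·8 = 100 ≡ 9.
  S_1 = Σ v_i α_i r_i = 8·11·2 + 10·3·5 + 3·12·0 + 2·2·5 + 3·8·8 = 538 ≡ 5.
  α_i^2 mod 13 = [4, 9, 1, 4, 12].
  S_2 = Σ v_i α_i^2 r_i = 8·4·2 + 10·9·5 + 3·1·0 + 2·4·5 + 3·12·8 = 842 ≡ 10.
  S = (9, 5, 10) ≠ 0, so r is not a codeword (an error is present).
Step 3: locate the error. For a single error e at position i, S_ℓ = v_i·e·α_i^ℓ, so α_err = S_1/S_0.
  S_0^{−1} = 9^{−1} = 3 (mod 13), so α_err = 5·3 = 15 ≡ 2 = α_4. Error position i = 4.
  Consistency check: S_2/S_1 = 10·8 = 80 ≡ 2 = α_err ✓ (single-error assumption holds).
Step 4: error magnitude e = S_0/v_4 = S_0·∏_{j≠4}(α_4 − α_j) = 9·7 = 63 ≡ 11 (mod 13).
Step 5: correct position 4: c_4 = r_4 − e = 5 − 11 ≡ 7 (mod 13). Hence c = [2, 5, 0, 7, 8].
  Check: interpolating c through the α_i gives m(x) = 11 + 11·x (degree < 2) with m(α_i) = c_i for every i, so c is indeed a codeword.


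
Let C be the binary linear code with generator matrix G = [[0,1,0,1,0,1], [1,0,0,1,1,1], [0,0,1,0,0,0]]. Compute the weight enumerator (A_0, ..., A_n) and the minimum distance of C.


Weight distribution: A_0 = 1, A_1 = 1, A_3 = 2, A_4 = 3, A_5 = 1. Minimum distance d = 1.

Enumerate all 2^3 = 8 messages m ∈ F_2^3.
For each, compute codeword c = mG in F_2^6, then tally its weight.
  m = 000 → c = 000000, weight = 0.
  m = 100 → c = 010101, weight = 3.
  m = 010 → c = 100111, weight = 4.
  m = 110 → c = 110010, weight = 3.
  m = 001 → c = 001000, weight = 1.
  m = 101 → c = 011101, weight = 4.
  m = 011 → c = 101111, weight = 5.
  m = 111 → c = 111010, weight = 4.
Tally weights:
  weight 0: 1 codewords.
  weight 1: 1 codewords.
  weight 3: 2 codewords.
  weight 4: 3 codewords.
  weight 5: 1 codewords.
Minimum distance d = smallest w > 0 with A_w > 0 = 1.
Sanity: Σ A_w = 8 = 2^3 = 8 ✓.


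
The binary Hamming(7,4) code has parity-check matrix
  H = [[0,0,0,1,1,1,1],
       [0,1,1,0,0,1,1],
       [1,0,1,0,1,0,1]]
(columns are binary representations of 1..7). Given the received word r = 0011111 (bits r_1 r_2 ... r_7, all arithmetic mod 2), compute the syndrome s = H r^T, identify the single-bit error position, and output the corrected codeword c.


s = (0, 1, 1)^T, error position = 3, corrected codeword c = 0001111

Compute s = H r^T mod 2 one row at a time:
  s_1 = 1 + 1 + 1 + 1 = 4 ≡ 0 (mod 2).
  s_2 = 0 + 1 + 1 + 1 = 3 ≡ 1 (mod 2).
  s_3 = 0 + 1 + 1 + 1 = 3 ≡ 1 (mod 2).
s = (0, 1, 1)^T — this equals column 3 of H (binary 011), so error is at position 3.
Correct: flip bit 3 of r = 0011111 to get c = 0001111.


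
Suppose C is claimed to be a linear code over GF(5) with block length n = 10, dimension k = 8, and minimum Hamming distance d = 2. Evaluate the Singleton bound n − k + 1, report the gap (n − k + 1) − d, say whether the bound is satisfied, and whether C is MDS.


Singleton RHS = n − k + 1 = 3, slack = 1, bound satisfied, not MDS.

Singleton bound: d ≤ n − k + 1.
Here n = 10, k = 8, so n − k + 1 = 3.
Given d = 2, check d ≤ 3: YES.
Slack = (n − k + 1) − d = 1.
The code is NOT MDS (slack = 1 > 0).
Description: the claimed parameters are [10, 8, 2]_5; such a code would be non-MDS.


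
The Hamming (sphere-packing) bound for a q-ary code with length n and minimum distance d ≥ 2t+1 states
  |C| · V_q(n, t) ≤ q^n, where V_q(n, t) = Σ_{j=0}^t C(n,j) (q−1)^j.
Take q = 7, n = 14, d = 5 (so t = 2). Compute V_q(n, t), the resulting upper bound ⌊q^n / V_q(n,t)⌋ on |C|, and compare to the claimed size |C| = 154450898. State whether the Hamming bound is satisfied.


V_q(n, t) = 3361, q^n = 678223072849, Hamming bound = 201792047, |C| = 154450898 ≤ bound (satisfied).

Step 1: Compute V_q(n, t) = Σ_{j=0}^2 C(n, j) (q−1)^j.
  j = 0: C(14,0)·(6)^0 = 1·1 = 1.
  j = 1: C(14,1)·(6)^1 = 14·6 = 84.
  j = 2: C(14,2)·(6)^2 = 91·36 = 3276.
  V_q(n, t) = 1 + 84 + 3276 = 3361.
Step 2: q^n = 7^14 = 678223072849.
Step 3: Hamming bound ⌊q^n / V_q(n,t)⌋ = ⌊678223072849/3361⌋ = 201792047.
Step 4: Compare |C| = 154450898 to 201792047: satisfied.
The claimed |C| lies below the Hamming bound.


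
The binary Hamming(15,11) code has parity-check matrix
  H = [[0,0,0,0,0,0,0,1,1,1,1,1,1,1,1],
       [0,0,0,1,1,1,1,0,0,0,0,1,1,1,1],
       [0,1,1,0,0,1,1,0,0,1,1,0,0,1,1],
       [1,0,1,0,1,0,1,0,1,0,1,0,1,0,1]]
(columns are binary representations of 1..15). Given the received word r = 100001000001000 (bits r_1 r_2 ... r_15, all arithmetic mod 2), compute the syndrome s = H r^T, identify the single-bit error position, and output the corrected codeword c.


s = (1, 0, 1, 1)^T, error position = 11, corrected codeword c = 100001000011000

Compute s = H r^T mod 2 one row at a time:
  s_1 = 0 + 0 + 0 + 0 + 1 + 0 + 0 + 0 = 1 ≡ 1 (mod 2).
  s_2 = 0 + 0 + 1 + 0 + 1 + 0 + 0 + 0 = 2 ≡ 0 (mod 2).
  s_3 = 0 + 0 + 1 + 0 + 0 + 0 + 0 + 0 = 1 ≡ 1 (mod 2).
  s_4 = 1 + 0 + 0 + 0 + 0 + 0 + 0 + 0 = 1 ≡ 1 (mod 2).
s = (1, 0, 1, 1)^T — this equals column 11 of H (binary 1011), so error is at position 11.
Correct: flip bit 11 of r = 100001000001000 to get c = 100001000011000.


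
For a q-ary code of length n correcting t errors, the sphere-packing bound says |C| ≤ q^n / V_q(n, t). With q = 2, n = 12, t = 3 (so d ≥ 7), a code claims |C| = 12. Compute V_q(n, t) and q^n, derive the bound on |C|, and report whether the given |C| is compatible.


V_q(n, t) = 299, q^n = 4096, Hamming bound = 13, |C| = 12 ≤ bound (satisfied).

Step 1: Compute V_q(n, t) = Σ_{j=0}^3 C(n, j) (q−1)^j.
  j = 0: C(12,0)·(1)^0 = 1·1 = 1.
  j = 1: C(12,1)·(1)^1 = 12·1 = 12.
  j = 2: C(12,2)·(1)^2 = 66·1 = 66.
  j = 3: C(12,3)·(1)^3 = 220·1 = 220.
  V_q(n, t) = 1 + 12 + 66 + 220 = 299.
Step 2: q^n = 2^12 = 4096.
Step 3: Hamming bound ⌊q^n / V_q(n,t)⌋ = ⌊4096/299⌋ = 13.
Step 4: Compare |C| = 12 to 13: satisfied.
The claimed |C| lies below the Hamming bound.


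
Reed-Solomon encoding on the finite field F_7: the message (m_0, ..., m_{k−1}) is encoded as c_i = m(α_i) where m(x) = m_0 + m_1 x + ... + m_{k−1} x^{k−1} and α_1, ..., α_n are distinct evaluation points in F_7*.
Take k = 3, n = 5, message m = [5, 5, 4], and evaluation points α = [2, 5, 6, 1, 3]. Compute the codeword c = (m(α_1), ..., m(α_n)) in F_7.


c = [3, 4, 4, 0, 0]

Message polynomial: m(x) = 5 + 5·x + 4·x^2 (mod 7).
For each evaluation point α_i, compute m(α_i) mod 7:
  α_1 = 2: Horner steps 4 → 6 → 3, so m(2) = 3.
  α_2 = 5: Horner steps 4 → 4 → 4, so m(5) = 4.
  α_3 = 6: Horner steps 4 → 1 → 4, so m(6) = 4.
  α_4 = 1: Horner steps 4 → 2 → 0, so m(1) = 0.
  α_5 = 3: Horner steps 4 → 3 → 0, so m(3) = 0.
Codeword c = [3, 4, 4, 0, 0] ∈ F_7^5.


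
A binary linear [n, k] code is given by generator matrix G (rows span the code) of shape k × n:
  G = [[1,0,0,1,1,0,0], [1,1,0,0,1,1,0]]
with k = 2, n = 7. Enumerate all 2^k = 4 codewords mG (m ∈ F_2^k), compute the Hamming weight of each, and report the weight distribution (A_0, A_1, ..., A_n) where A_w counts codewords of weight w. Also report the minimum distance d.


Weight distribution: A_0 = 1, A_3 = 2, A_4 = 1. Minimum distance d = 3.

Enumerate all 2^2 = 4 messages m ∈ F_2^2.
For each, compute codeword c = mG in F_2^7, then tally its weight.
  m = 00 → c = 0000000, weight = 0.
  m = 10 → c = 1001100, weight = 3.
  m = 01 → c = 1100110, weight = 4.
  m = 11 → c = 0101010, weight = 3.
Tally weights:
  weight 0: 1 codewords.
  weight 3: 2 codewords.
  weight 4: 1 codewords.
Minimum distance d = smallest w > 0 with A_w > 0 = 3.
Sanity: Σ A_w = 4 = 2^2 = 4 ✓.


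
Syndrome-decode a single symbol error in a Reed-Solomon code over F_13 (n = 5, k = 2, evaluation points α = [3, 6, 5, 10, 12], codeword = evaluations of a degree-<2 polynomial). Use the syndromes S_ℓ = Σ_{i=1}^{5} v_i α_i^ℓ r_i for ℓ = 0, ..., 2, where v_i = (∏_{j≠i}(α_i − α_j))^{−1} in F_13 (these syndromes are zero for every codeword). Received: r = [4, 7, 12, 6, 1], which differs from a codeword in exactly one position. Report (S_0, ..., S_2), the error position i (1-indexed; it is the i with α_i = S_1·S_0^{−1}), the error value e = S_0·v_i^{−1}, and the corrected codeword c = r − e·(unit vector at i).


S = (8, 9, 2), error at position 2, error magnitude e = 4, c = [4, 3, 12, 6, 1].

Step 1: column multipliers v_i = (∏_{j≠i}(α_i − α_j))^{−1} mod 13.
  i = 1 (α = 3): (3−6)(3−5)(3−10)(3−12) = (−3)·(−2)·(−7)·(−9) = 378 ≡ 1, so v_1 = 1^{−1} = 1 (mod 13).
  i = 2 (α = 6): (6−3)(6−5)(6−10)(6−12) = 3·1·(−4)·(−6) = 72 ≡ 7, so v_2 = 7^{−1} = 2 (mod 13).
  i = 3 (α = 5): (5−3)(5−6)(5−10)(5−12) = 2·(−1)·(−5)·(−7) = −70 ≡ 8, so v_3 = 8^{−1} = 5 (mod 13).
  i = 4 (α = 10): (10−3)(10−6)(10−5)(10−12) = 7·4·5·(−2) = −280 ≡ 6, so v_4 = 6^{−1} = 11 (mod 13).
  i = 5 (α = 12): (12−3)(12−6)(12−5)(12−10) = 9·6·7·2 = 756 ≡ 2, so v_5 = 2^{−1} = 7 (mod 13).
  v = [1, 2, 5, 11, 7].
Step 2: syndromes of r = [4, 7, 12, 6, 1] (all sums mod 13).
  S_0 = Σ v_i r_i = 1·4 + 2·7 + 5·12 + 11·6 + 7·1 = 151 ≡ 8.
  S_1 = Σ v_i α_i r_i = 1·3·4 + 2·6·7 + 5·5·12 + 11·10·6 + 7·12·1 = 1140 ≡ 9.
  α_i^2 mod 13 = [9, 10, 12, 9, 1].
  S_2 = Σ v_i α_i^2 r_i = 1·9·4 + 2·10·7 + 5·12·12 + 11·9·6 + 7·1·1 = 1497 ≡ 2.
  S = (8, 9, 2) ≠ 0, so r is not a codeword (an error is present).
Step 3: locate the error. For a single error e at position i, S_ℓ = v_i·e·α_i^ℓ, so α_err = S_1/S_0.
  S_0^{−1} = 8^{−1} = 5 (mod 13), so α_err = 9·5 = 45 ≡ 6 = α_2. Error position i = 2.
  Consistency check: S_2/S_1 = 2·3 = 6 ≡ 6 = α_err ✓ (single-error assumption holds).
Step 4: error magnitude e = S_0/v_2 = S_0·∏_{j≠2}(α_2 − α_j) = 8·7 = 56 ≡ 4 (mod 13).
Step 5: correct position 2: c_2 = r_2 − e = 7 − 4 ≡ 3 (mod 13). Hence c = [4, 3, 12, 6, 1].
  Check: interpolating c through the α_i gives m(x) = 5 + 4·x (degree < 2) with m(α_i) = c_i for every i, so c is indeed a codeword.


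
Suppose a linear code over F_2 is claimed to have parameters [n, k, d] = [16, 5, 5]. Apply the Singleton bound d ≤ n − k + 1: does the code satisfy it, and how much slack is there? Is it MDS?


Singleton RHS = n − k + 1 = 12, slack = 7, bound satisfied, not MDS.

Singleton bound: d ≤ n − k + 1.
Here n = 16, k = 5, so n − k + 1 = 12.
Given d = 5, check d ≤ 12: YES.
Slack = (n − k + 1) − d = 7.
The code is NOT MDS (slack = 7 > 0).
Description: the claimed parameters are [16, 5, 5]_2; such a code would be non-MDS.


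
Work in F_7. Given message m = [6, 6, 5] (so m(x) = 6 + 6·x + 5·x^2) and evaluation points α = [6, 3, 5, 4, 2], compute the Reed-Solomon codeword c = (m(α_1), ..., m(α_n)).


c = [5, 6, 0, 5, 3]

Message polynomial: m(x) = 6 + 6·x + 5·x^2 (mod 7).
For each evaluation point α_i, compute m(α_i) mod 7:
  α_1 = 6: Horner steps 5 → 1 → 5, so m(6) = 5.
  α_2 = 3: Horner steps 5 → 0 → 6, so m(3) = 6.
  α_3 = 5: Horner steps 5 → 3 → 0, so m(5) = 0.
  α_4 = 4: Horner steps 5 → 5 → 5, so m(4) = 5.
  α_5 = 2: Horner steps 5 → 2 → 3, so m(2) = 3.
Codeword c = [5, 6, 0, 5, 3] ∈ F_7^5.


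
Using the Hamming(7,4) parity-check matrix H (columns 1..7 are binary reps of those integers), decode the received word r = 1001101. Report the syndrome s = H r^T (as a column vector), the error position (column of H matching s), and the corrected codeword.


s = (1, 1, 1)^T, error position = 7, corrected codeword c = 1001100

Compute s = H r^T mod 2 one row at a time:
  s_1 = 1 + 1 + 0 + 1 = 3 ≡ 1 (mod 2).
  s_2 = 0 + 0 + 0 + 1 = 1 ≡ 1 (mod 2).
  s_3 = 1 + 0 + 1 + 1 = 3 ≡ 1 (mod 2).
s = (1, 1, 1)^T — this equals column 7 of H (binary 111), so error is at position 7.
Correct: flip bit 7 of r = 1001101 to get c = 1001100.


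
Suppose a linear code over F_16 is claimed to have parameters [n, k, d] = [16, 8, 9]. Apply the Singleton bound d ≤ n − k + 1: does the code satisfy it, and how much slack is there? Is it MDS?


Singleton RHS = n − k + 1 = 9, slack = 0, bound satisfied, MDS.

Singleton bound: d ≤ n − k + 1.
Here n = 16, k = 8, so n − k + 1 = 9.
Given d = 9, check d ≤ 9: YES.
Slack = (n − k + 1) − d = 0.
The code is MDS (slack = 0).
Description: the claimed parameters are [16, 8, 9]_16; such a code would be MDS (meets Singleton bound).


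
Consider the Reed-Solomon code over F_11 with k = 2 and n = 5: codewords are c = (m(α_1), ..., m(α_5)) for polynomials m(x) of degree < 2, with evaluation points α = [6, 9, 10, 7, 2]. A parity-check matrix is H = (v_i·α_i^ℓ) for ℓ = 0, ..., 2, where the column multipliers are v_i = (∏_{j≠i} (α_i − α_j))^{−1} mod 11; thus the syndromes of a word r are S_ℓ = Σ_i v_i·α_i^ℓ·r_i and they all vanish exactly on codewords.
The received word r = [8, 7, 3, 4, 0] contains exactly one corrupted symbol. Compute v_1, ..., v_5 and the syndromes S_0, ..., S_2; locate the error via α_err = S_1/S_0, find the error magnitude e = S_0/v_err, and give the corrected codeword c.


S = (1, 2, 4), error at position 5, error magnitude e = 9, c = [8, 7, 3, 4, 2].

Step 1: column multipliers v_i = (∏_{j≠i}(α_i − α_j))^{−1} mod 11.
  i = 1 (α = 6): (6−9)(6−10)(6−7)(6−2) = (−3)·(−4)·(−1)·4 = −48 ≡ 7, so v_1 = 7^{−1} = 8 (mod 11).
  i = 2 (α = 9): (9−6)(9−10)(9−7)(9−2) = 3·(−1)·2·7 = −42 ≡ 2, so v_2 = 2^{−1} = 6 (mod 11).
  i = 3 (α = 10): (10−6)(10−9)(10−7)(10−2) = 4·1·3·8 = 96 ≡ 8, so v_3 = 8^{−1} = 7 (mod 11).
  i = 4 (α = 7): (7−6)(7−9)(7−10)(7−2) = 1·(−2)·(−3)·5 = 30 ≡ 8, so v_4 = 8^{−1} = 7 (mod 11).
  i = 5 (α = 2): (2−6)(2−9)(2−10)(2−7) = (−4)·(−7)·(−8)·(−5) = 1120 ≡ 9, so v_5 = 9^{−1} = 5 (mod 11).
  v = [8, 6, 7, 7, 5].
Step 2: syndromes of r = [8, 7, 3, 4, 0] (all sums mod 11).
  S_0 = Σ v_i r_i = 8·8 + 6·7 + 7·3 + 7·4 + 5·0 = 155 ≡ 1.
  S_1 = Σ v_i α_i r_i = 8·6·8 + 6·9·7 + 7·10·3 + 7·7·4 + 5·2·0 = 1168 ≡ 2.
  α_i^2 mod 11 = [3, 4, 1, 5, 4].
  S_2 = Σ v_i α_i^2 r_i = 8·3·8 + 6·4·7 + 7·1·3 + 7·5·4 + 5·4·0 = 521 ≡ 4.
  S = (1, 2, 4) ≠ 0, so r is not a codeword (an error is present).
Step 3: locate the error. For a single error e at position i, S_ℓ = v_i·e·α_i^ℓ, so α_err = S_1/S_0.
  S_0^{−1} = 1^{−1} = 1 (mod 11), so α_err = 2·1 = 2 ≡ 2 = α_5. Error position i = 5.
  Consistency check: S_2/S_1 = 4·6 = 24 ≡ 2 = α_err ✓ (single-error assumption holds).
Step 4: error magnitude e = S_0/v_5 = S_0·∏_{j≠5}(α_5 − α_j) = 1·9 = 9 ≡ 9 (mod 11).
Step 5: correct position 5: c_5 = r_5 − e = 0 − 9 ≡ 2 (mod 11). Hence c = [8, 7, 3, 4, 2].
  Check: interpolating c through the α_i gives m(x) = 10 + 7·x (degree < 2) with m(α_i) = c_i for every i, so c is indeed a codeword.


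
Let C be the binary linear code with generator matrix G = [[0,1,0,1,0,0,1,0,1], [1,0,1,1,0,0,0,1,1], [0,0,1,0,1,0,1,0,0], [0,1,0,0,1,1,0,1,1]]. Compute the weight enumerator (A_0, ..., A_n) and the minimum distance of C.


Weight distribution: A_0 = 1, A_3 = 2, A_4 = 3, A_5 = 6, A_6 = 4. Minimum distance d = 3.

Enumerate all 2^4 = 16 messages m ∈ F_2^4.
For each, compute codeword c = mG in F_2^9, then tally its weight.
  m = 0000 → c = 000000000, weight = 0.
  m = 1000 → c = 010100101, weight = 4.
  m = 0100 → c = 101100011, weight = 5.
  m = 1100 → c = 111000110, weight = 5.
  m = 0010 → c = 001010100, weight = 3.
  m = 1010 → c = 011110001, weight = 5.
  m = 0110 → c = 100110111, weight = 6.
  m = 1110 → c = 110010010, weight = 4.
  m = 0001 → c = 010011011, weight = 5.
  m = 1001 → c = 000111110, weight = 5.
  m = 0101 → c = 111111000, weight = 6.
  m = 1101 → c = 101011101, weight = 6.
  m = 0011 → c = 011001111, weight = 6.
  m = 1011 → c = 001101010, weight = 4.
  m = 0111 → c = 110101100, weight = 5.
  m = 1111 → c = 100001001, weight = 3.
Tally weights:
  weight 0: 1 codewords.
  weight 3: 2 codewords.
  weight 4: 3 codewords.
  weight 5: 6 codewords.
  weight 6: 4 codewords.
Minimum distance d = smallest w > 0 with A_w > 0 = 3.
Sanity: Σ A_w = 16 = 2^4 = 16 ✓.


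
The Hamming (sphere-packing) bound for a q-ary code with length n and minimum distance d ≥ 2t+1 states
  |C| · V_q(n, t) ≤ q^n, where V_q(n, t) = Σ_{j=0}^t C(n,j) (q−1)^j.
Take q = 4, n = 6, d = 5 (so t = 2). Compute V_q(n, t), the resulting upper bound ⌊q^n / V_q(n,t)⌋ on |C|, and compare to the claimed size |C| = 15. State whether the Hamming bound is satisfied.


V_q(n, t) = 154, q^n = 4096, Hamming bound = 26, |C| = 15 ≤ bound (satisfied).

Step 1: Compute V_q(n, t) = Σ_{j=0}^2 C(n, j) (q−1)^j.
  j = 0: C(6,0)·(3)^0 = 1·1 = 1.
  j = 1: C(6,1)·(3)^1 = 6·3 = 18.
  j = 2: C(6,2)·(3)^2 = 15·9 = 135.
  V_q(n, t) = 1 + 18 + 135 = 154.
Step 2: q^n = 4^6 = 4096.
Step 3: Hamming bound ⌊q^n / V_q(n,t)⌋ = ⌊4096/154⌋ = 26.
Step 4: Compare |C| = 15 to 26: satisfied.
The claimed |C| lies below the Hamming bound.


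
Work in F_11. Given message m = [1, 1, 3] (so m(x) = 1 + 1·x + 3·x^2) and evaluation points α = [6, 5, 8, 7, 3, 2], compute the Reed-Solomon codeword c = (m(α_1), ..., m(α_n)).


c = [5, 4, 3, 1, 9, 4]

Message polynomial: m(x) = 1 + 1·x + 3·x^2 (mod 11).
For each evaluation point α_i, compute m(α_i) mod 11:
  α_1 = 6: Horner steps 3 → 8 → 5, so m(6) = 5.
  α_2 = 5: Horner steps 3 → 5 → 4, so m(5) = 4.
  α_3 = 8: Horner steps 3 → 3 → 3, so m(8) = 3.
  α_4 = 7: Horner steps 3 → 0 → 1, so m(7) = 1.
  α_5 = 3: Horner steps 3 → 10 → 9, so m(3) = 9.
  α_6 = 2: Horner steps 3 → 7 → 4, so m(2) = 4.
Codeword c = [5, 4, 3, 1, 9, 4] ∈ F_11^6.


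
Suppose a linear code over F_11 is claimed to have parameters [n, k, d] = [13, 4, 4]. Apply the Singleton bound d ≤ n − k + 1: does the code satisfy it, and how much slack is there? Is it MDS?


Singleton RHS = n − k + 1 = 10, slack = 6, bound satisfied, not MDS.

Singleton bound: d ≤ n − k + 1.
Here n = 13, k = 4, so n − k + 1 = 10.
Given d = 4, check d ≤ 10: YES.
Slack = (n − k + 1) − d = 6.
The code is NOT MDS (slack = 6 > 0).
Description: the claimed parameters are [13, 4, 4]_11; such a code would be non-MDS.


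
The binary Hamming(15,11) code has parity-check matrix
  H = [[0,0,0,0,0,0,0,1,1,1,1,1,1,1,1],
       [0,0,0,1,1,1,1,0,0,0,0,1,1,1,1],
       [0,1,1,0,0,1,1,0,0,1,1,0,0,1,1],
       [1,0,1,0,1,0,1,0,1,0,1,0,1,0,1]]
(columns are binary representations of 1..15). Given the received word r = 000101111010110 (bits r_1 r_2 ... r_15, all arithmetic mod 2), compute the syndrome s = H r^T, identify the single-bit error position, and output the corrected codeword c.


s = (1, 1, 0, 0)^T, error position = 12, corrected codeword c = 000101111011110

Compute s = H r^T mod 2 one row at a time:
  s_1 = 1 + 1 + 0 + 1 + 0 + 1 + 1 + 0 = 5 ≡ 1 (mod 2).
  s_2 = 1 + 0 + 1 + 1 + 0 + 1 + 1 + 0 = 5 ≡ 1 (mod 2).
  s_3 = 0 + 0 + 1 + 1 + 0 + 1 + 1 + 0 = 4 ≡ 0 (mod 2).
  s_4 = 0 + 0 + 0 + 1 + 1 + 1 + 1 + 0 = 4 ≡ 0 (mod 2).
s = (1, 1, 0, 0)^T — this equals column 12 of H (binary 1100), so error is at position 12.
Correct: flip bit 12 of r = 000101111010110 to get c = 000101111011110.


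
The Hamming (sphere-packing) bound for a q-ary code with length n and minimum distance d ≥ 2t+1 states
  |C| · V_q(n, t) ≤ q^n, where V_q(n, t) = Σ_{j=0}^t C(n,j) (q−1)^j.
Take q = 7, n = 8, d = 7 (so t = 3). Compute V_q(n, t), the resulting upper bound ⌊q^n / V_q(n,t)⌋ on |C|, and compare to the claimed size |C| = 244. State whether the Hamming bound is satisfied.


V_q(n, t) = 13153, q^n = 5764801, Hamming bound = 438, |C| = 244 ≤ bound (satisfied).

Step 1: Compute V_q(n, t) = Σ_{j=0}^3 C(n, j) (q−1)^j.
  j = 0: C(8,0)·(6)^0 = 1·1 = 1.
  j = 1: C(8,1)·(6)^1 = 8·6 = 48.
  j = 2: C(8,2)·(6)^2 = 28·36 = 1008.
  j = 3: C(8,3)·(6)^3 = 56·216 = 12096.
  V_q(n, t) = 1 + 48 + 1008 + 12096 = 13153.
Step 2: q^n = 7^8 = 5764801.
Step 3: Hamming bound ⌊q^n / V_q(n,t)⌋ = ⌊5764801/13153⌋ = 438.
Step 4: Compare |C| = 244 to 438: satisfied.
The claimed |C| lies below the Hamming bound.


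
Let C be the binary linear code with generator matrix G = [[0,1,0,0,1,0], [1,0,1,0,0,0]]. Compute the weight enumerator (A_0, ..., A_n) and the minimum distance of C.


Weight distribution: A_0 = 1, A_2 = 2, A_4 = 1. Minimum distance d = 2.

Enumerate all 2^2 = 4 messages m ∈ F_2^2.
For each, compute codeword c = mG in F_2^6, then tally its weight.
  m = 00 → c = 000000, weight = 0.
  m = 10 → c = 010010, weight = 2.
  m = 01 → c = 101000, weight = 2.
  m = 11 → c = 111010, weight = 4.
Tally weights:
  weight 0: 1 codewords.
  weight 2: 2 codewords.
  weight 4: 1 codewords.
Minimum distance d = smallest w > 0 with A_w > 0 = 2.
Sanity: Σ A_w = 4 = 2^2 = 4 ✓.


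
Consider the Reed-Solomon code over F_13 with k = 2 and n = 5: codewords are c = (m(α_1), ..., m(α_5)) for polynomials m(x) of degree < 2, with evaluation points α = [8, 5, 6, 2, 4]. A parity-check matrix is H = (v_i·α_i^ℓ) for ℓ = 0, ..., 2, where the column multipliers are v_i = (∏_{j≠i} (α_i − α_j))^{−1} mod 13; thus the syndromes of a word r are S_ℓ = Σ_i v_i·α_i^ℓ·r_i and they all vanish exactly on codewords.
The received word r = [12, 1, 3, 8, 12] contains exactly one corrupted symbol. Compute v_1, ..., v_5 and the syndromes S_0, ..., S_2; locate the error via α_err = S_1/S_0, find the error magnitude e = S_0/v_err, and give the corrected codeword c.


S = (5, 1, 8), error at position 1, error magnitude e = 5, c = [7, 1, 3, 8, 12].

Step 1: column multipliers v_i = (∏_{j≠i}(α_i − α_j))^{−1} mod 13.
  i = 1 (α = 8): (8−5)(8−6)(8−2)(8−4) = 3·2·6·4 = 144 ≡ 1, so v_1 = 1^{−1} = 1 (mod 13).
  i = 2 (α = 5): (5−8)(5−6)(5−2)(5−4) = (−3)·(−1)·3·1 = 9 ≡ 9, so v_2 = 9^{−1} = 3 (mod 13).
  i = 3 (α = 6): (6−8)(6−5)(6−2)(6−4) = (−2)·1·4·2 = −16 ≡ 10, so v_3 = 10^{−1} = 4 (mod 13).
  i = 4 (α = 2): (2−8)(2−5)(2−6)(2−4) = (−6)·(−3)·(−4)·(−2) = 144 ≡ 1, so v_4 = 1^{−1} = 1 (mod 13).
  i = 5 (α = 4): (4−8)(4−5)(4−6)(4−2) = (−4)·(−1)·(−2)·2 = −16 ≡ 10, so v_5 = 10^{−1} = 4 (mod 13).
  v = [1, 3, 4, 1, 4].
Step 2: syndromes of r = [12, 1, 3, 8, 12] (all sums mod 13).
  S_0 = Σ v_i r_i = 1·12 + 3·1 + 4·3 + 1·8 + 4·12 = 83 ≡ 5.
  S_1 = Σ v_i α_i r_i = 1·8·12 + 3·5·1 + 4·6·3 + 1·2·8 + 4·4·12 = 391 ≡ 1.
  α_i^2 mod 13 = [12, 12, 10, 4, 3].
  S_2 = Σ v_i α_i^2 r_i = 1·12·12 + 3·12·1 + 4·10·3 + 1·4·8 + 4·3·12 = 476 ≡ 8.
  S = (5, 1, 8) ≠ 0, so r is not a codeword (an error is present).
Step 3: locate the error. For a single error e at position i, S_ℓ = v_i·e·α_i^ℓ, so α_err = S_1/S_0.
  S_0^{−1} = 5^{−1} = 8 (mod 13), so α_err = 1·8 = 8 ≡ 8 = α_1. Error position i = 1.
  Consistency check: S_2/S_1 = 8·1 = 8 ≡ 8 = α_err ✓ (single-error assumption holds).
Step 4: error magnitude e = S_0/v_1 = S_0·∏_{j≠1}(α_1 − α_j) = 5·1 = 5 ≡ 5 (mod 13).
Step 5: correct position 1: c_1 = r_1 − e = 12 − 5 ≡ 7 (mod 13). Hence c = [7, 1, 3, 8, 12].
  Check: interpolating c through the α_i gives m(x) = 4 + 2·x (degree < 2) with m(α_i) = c_i for every i, so c is indeed a codeword.


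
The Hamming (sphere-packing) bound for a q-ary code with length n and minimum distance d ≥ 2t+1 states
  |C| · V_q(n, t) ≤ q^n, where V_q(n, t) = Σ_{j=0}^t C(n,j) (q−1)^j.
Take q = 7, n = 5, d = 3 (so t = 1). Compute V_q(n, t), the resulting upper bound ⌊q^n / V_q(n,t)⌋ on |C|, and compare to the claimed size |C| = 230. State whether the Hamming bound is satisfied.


V_q(n, t) = 31, q^n = 16807, Hamming bound = 542, |C| = 230 ≤ bound (satisfied).

Step 1: Compute V_q(n, t) = Σ_{j=0}^1 C(n, j) (q−1)^j.
  j = 0: C(5,0)·(6)^0 = 1·1 = 1.
  j = 1: C(5,1)·(6)^1 = 5·6 = 30.
  V_q(n, t) = 1 + 30 = 31.
Step 2: q^n = 7^5 = 16807.
Step 3: Hamming bound ⌊q^n / V_q(n,t)⌋ = ⌊16807/31⌋ = 542.
Step 4: Compare |C| = 230 to 542: satisfied.
The claimed |C| lies below the Hamming bound.


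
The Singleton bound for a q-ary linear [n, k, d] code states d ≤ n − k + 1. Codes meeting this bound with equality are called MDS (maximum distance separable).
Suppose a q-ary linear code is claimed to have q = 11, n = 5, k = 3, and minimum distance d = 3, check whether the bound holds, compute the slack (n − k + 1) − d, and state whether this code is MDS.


Singleton RHS = n − k + 1 = 3, slack = 0, bound satisfied, MDS.

Singleton bound: d ≤ n − k + 1.
Here n = 5, k = 3, so n − k + 1 = 3.
Given d = 3, check d ≤ 3: YES.
Slack = (n − k + 1) − d = 0.
The code is MDS (slack = 0).
Description: the claimed parameters are [5, 3, 3]_11; such a code would be MDS (meets Singleton bound).


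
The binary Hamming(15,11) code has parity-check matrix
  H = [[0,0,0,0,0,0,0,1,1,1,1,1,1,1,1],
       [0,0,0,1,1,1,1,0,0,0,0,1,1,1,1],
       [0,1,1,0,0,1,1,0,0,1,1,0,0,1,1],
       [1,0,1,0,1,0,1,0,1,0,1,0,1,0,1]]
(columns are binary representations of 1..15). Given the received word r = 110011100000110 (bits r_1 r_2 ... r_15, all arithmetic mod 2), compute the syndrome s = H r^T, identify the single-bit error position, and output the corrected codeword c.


s = (0, 1, 0, 0)^T, error position = 4, corrected codeword c = 110111100000110

Compute s = H r^T mod 2 one row at a time:
  s_1 = 0 + 0 + 0 + 0 + 0 + 1 + 1 + 0 = 2 ≡ 0 (mod 2).
  s_2 = 0 + 1 + 1 + 1 + 0 + 1 + 1 + 0 = 5 ≡ 1 (mod 2).
  s_3 = 1 + 0 + 1 + 1 + 0 + 0 + 1 + 0 = 4 ≡ 0 (mod 2).
  s_4 = 1 + 0 + 1 + 1 + 0 + 0 + 1 + 0 = 4 ≡ 0 (mod 2).
s = (0, 1, 0, 0)^T — this equals column 4 of H (binary 0100), so error is at position 4.
Correct: flip bit 4 of r = 110011100000110 to get c = 110111100000110.


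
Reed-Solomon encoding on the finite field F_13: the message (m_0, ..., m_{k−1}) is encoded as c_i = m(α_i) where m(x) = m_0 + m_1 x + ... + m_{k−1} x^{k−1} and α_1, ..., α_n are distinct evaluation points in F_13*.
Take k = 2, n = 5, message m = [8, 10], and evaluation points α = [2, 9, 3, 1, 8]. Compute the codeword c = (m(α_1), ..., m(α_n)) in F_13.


c = [2, 7, 12, 5, 10]

Message polynomial: m(x) = 8 + 10·x (mod 13).
For each evaluation point α_i, compute m(α_i) mod 13:
  α_1 = 2: Horner steps 10 → 2, so m(2) = 2.
  α_2 = 9: Horner steps 10 → 7, so m(9) = 7.
  α_3 = 3: Horner steps 10 → 12, so m(3) = 12.
  α_4 = 1: Horner steps 10 → 5, so m(1) = 5.
  α_5 = 8: Horner steps 10 → 10, so m(8) = 10.
Codeword c = [2, 7, 12, 5, 10] ∈ F_13^5.


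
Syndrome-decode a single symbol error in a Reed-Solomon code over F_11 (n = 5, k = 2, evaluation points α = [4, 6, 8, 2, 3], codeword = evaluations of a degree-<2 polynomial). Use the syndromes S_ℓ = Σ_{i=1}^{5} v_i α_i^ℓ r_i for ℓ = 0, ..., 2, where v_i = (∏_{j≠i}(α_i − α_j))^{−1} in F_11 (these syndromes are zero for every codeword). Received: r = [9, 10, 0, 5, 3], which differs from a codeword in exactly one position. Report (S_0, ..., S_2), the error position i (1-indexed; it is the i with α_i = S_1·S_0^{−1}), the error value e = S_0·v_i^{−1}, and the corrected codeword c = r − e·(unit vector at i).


S = (2, 4, 8), error at position 4, error magnitude e = 8, c = [9, 10, 0, 8, 3].

Step 1: column multipliers v_i = (∏_{j≠i}(α_i − α_j))^{−1} mod 11.
  i = 1 (α = 4): (4−6)(4−8)(4−2)(4−3) = (−2)·(−4)·2·1 = 16 ≡ 5, so v_1 = 5^{−1} = 9 (mod 11).
  i = 2 (α = 6): (6−4)(6−8)(6−2)(6−3) = 2·(−2)·4·3 = −48 ≡ 7, so v_2 = 7^{−1} = 8 (mod 11).
  i = 3 (α = 8): (8−4)(8−6)(8−2)(8−3) = 4·2·6·5 = 240 ≡ 9, so v_3 = 9^{−1} = 5 (mod 11).
  i = 4 (α = 2): (2−4)(2−6)(2−8)(2−3) = (−2)·(−4)·(−6)·(−1) = 48 ≡ 4, so v_4 = 4^{−1} = 3 (mod 11).
  i = 5 (α = 3): (3−4)(3−6)(3−8)(3−2) = (−1)·(−3)·(−5)·1 = −15 ≡ 7, so v_5 = 7^{−1} = 8 (mod 11).
  v = [9, 8, 5, 3, 8].
Step 2: syndromes of r = [9, 10, 0, 5, 3] (all sums mod 11).
  S_0 = Σ v_i r_i = 9·9 + 8·10 + 5·0 + 3·5 + 8·3 = 200 ≡ 2.
  S_1 = Σ v_i α_i r_i = 9·4·9 + 8·6·10 + 5·8·0 + 3·2·5 + 8·3·3 = 906 ≡ 4.
  α_i^2 mod 11 = [5, 3, 9, 4, 9].
  S_2 = Σ v_i α_i^2 r_i = 9·5·9 + 8·3·10 + 5·9·0 + 3·4·5 + 8·9·3 = 921 ≡ 8.
  S = (2, 4, 8) ≠ 0, so r is not a codeword (an error is present).
Step 3: locate the error. For a single error e at position i, S_ℓ = v_i·e·α_i^ℓ, so α_err = S_1/S_0.
  S_0^{−1} = 2^{−1} = 6 (mod 11), so α_err = 4·6 = 24 ≡ 2 = α_4. Error position i = 4.
  Consistency check: S_2/S_1 = 8·3 = 24 ≡ 2 = α_err ✓ (single-error assumption holds).
Step 4: error magnitude e = S_0/v_4 = S_0·∏_{j≠4}(α_4 − α_j) = 2·4 = 8 ≡ 8 (mod 11).
Step 5: correct position 4: c_4 = r_4 − e = 5 − 8 ≡ 8 (mod 11). Hence c = [9, 10, 0, 8, 3].
  Check: interpolating c through the α_i gives m(x) = 7 + 6·x (degree < 2) with m(α_i) = c_i for every i, so c is indeed a codeword.


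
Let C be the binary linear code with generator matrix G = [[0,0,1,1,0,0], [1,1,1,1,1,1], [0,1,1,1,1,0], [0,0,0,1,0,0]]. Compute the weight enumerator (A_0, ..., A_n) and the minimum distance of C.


Weight distribution: A_0 = 1, A_1 = 2, A_2 = 3, A_3 = 4, A_4 = 3, A_5 = 2, A_6 = 1. Minimum distance d = 1.

Enumerate all 2^4 = 16 messages m ∈ F_2^4.
For each, compute codeword c = mG in F_2^6, then tally its weight.
  m = 0000 → c = 000000, weight = 0.
  m = 1000 → c = 001100, weight = 2.
  m = 0100 → c = 111111, weight = 6.
  m = 1100 → c = 110011, weight = 4.
  m = 0010 → c = 011110, weight = 4.
  m = 1010 → c = 010010, weight = 2.
  m = 0110 → c = 100001, weight = 2.
  m = 1110 → c = 101101, weight = 4.
  m = 0001 → c = 000100, weight = 1.
  m = 1001 → c = 001000, weight = 1.
  m = 0101 → c = 111011, weight = 5.
  m = 1101 → c = 110111, weight = 5.
  m = 0011 → c = 011010, weight = 3.
  m = 1011 → c = 010110, weight = 3.
  m = 0111 → c = 100101, weight = 3.
  m = 1111 → c = 101001, weight = 3.
Tally weights:
  weight 0: 1 codewords.
  weight 1: 2 codewords.
  weight 2: 3 codewords.
  weight 3: 4 codewords.
  weight 4: 3 codewords.
  weight 5: 2 codewords.
  weight 6: 1 codewords.
Minimum distance d = smallest w > 0 with A_w > 0 = 1.
Sanity: Σ A_w = 16 = 2^4 = 16 ✓.


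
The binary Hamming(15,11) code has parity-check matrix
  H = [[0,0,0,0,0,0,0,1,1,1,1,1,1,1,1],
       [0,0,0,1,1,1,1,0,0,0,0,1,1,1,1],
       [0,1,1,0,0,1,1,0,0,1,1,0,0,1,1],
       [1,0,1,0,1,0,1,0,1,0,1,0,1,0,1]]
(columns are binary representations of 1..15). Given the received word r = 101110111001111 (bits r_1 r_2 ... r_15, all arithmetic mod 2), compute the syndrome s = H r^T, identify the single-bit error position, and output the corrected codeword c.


s = (0, 1, 0, 1)^T, error position = 5, corrected codeword c = 101100111001111

Compute s = H r^T mod 2 one row at a time:
  s_1 = 1 + 1 + 0 + 0 + 1 + 1 + 1 + 1 = 6 ≡ 0 (mod 2).
  s_2 = 1 + 1 + 0 + 1 + 1 + 1 + 1 + 1 = 7 ≡ 1 (mod 2).
  s_3 = 0 + 1 + 0 + 1 + 0 + 0 + 1 + 1 = 4 ≡ 0 (mod 2).
  s_4 = 1 + 1 + 1 + 1 + 1 + 0 + 1 + 1 = 7 ≡ 1 (mod 2).
s = (0, 1, 0, 1)^T — this equals column 5 of H (binary 0101), so error is at position 5.
Correct: flip bit 5 of r = 101110111001111 to get c = 101100111001111.
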